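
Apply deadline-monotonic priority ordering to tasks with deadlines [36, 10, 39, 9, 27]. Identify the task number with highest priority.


Sort tasks by relative deadline (ascending):
  Task 4: deadline = 9
  Task 2: deadline = 10
  Task 5: deadline = 27
  Task 1: deadline = 36
  Task 3: deadline = 39
Priority order (highest first): [4, 2, 5, 1, 3]
Highest priority task = 4

4


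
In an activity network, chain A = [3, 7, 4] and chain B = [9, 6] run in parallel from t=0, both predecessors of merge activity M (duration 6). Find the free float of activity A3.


ES(A3) = sum of predecessors on chain A = 10
EF(A3) = ES + duration = 10 + 4 = 14
Successor of A3 is M. ES(M) = max(sum(A), sum(B)) = max(14, 15) = 15
Free float = ES(successor) - EF(current) = 15 - 14 = 1

1


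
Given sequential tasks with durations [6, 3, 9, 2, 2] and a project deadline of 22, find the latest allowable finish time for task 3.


LF(activity 3) = deadline - sum of successor durations
Successors: activities 4 through 5 with durations [2, 2]
Sum of successor durations = 4
LF = 22 - 4 = 18

18


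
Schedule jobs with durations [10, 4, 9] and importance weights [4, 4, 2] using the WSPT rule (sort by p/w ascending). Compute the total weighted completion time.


Compute p/w ratios and sort ascending (WSPT): [(4, 4), (10, 4), (9, 2)]
Compute weighted completion times:
  Job (p=4,w=4): C=4, w*C=4*4=16
  Job (p=10,w=4): C=14, w*C=4*14=56
  Job (p=9,w=2): C=23, w*C=2*23=46
Total weighted completion time = 118

118


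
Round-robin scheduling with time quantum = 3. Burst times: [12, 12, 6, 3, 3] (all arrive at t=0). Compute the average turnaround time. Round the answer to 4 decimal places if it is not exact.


Time quantum = 3
Execution trace:
  J1 runs 3 units, time = 3
  J2 runs 3 units, time = 6
  J3 runs 3 units, time = 9
  J4 runs 3 units, time = 12
  J5 runs 3 units, time = 15
  J1 runs 3 units, time = 18
  J2 runs 3 units, time = 21
  J3 runs 3 units, time = 24
  J1 runs 3 units, time = 27
  J2 runs 3 units, time = 30
  J1 runs 3 units, time = 33
  J2 runs 3 units, time = 36
Finish times: [33, 36, 24, 12, 15]
Average turnaround = 120/5 = 24.0

24.0


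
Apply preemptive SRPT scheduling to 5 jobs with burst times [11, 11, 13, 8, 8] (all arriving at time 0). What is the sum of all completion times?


Since all jobs arrive at t=0, SRPT equals SPT ordering.
SPT order: [8, 8, 11, 11, 13]
Completion times:
  Job 1: p=8, C=8
  Job 2: p=8, C=16
  Job 3: p=11, C=27
  Job 4: p=11, C=38
  Job 5: p=13, C=51
Total completion time = 8 + 16 + 27 + 38 + 51 = 140

140


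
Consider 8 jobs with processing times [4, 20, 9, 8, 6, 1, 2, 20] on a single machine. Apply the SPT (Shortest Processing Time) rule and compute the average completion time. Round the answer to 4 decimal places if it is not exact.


Sort jobs by processing time (SPT order): [1, 2, 4, 6, 8, 9, 20, 20]
Compute completion times sequentially:
  Job 1: processing = 1, completes at 1
  Job 2: processing = 2, completes at 3
  Job 3: processing = 4, completes at 7
  Job 4: processing = 6, completes at 13
  Job 5: processing = 8, completes at 21
  Job 6: processing = 9, completes at 30
  Job 7: processing = 20, completes at 50
  Job 8: processing = 20, completes at 70
Sum of completion times = 195
Average completion time = 195/8 = 24.375

24.375


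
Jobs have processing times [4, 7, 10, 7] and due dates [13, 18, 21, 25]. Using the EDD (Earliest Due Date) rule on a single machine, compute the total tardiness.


Sort by due date (EDD order): [(4, 13), (7, 18), (10, 21), (7, 25)]
Compute completion times and tardiness:
  Job 1: p=4, d=13, C=4, tardiness=max(0,4-13)=0
  Job 2: p=7, d=18, C=11, tardiness=max(0,11-18)=0
  Job 3: p=10, d=21, C=21, tardiness=max(0,21-21)=0
  Job 4: p=7, d=25, C=28, tardiness=max(0,28-25)=3
Total tardiness = 3

3


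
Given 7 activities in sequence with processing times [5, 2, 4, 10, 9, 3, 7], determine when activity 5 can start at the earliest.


Activity 5 starts after activities 1 through 4 complete.
Predecessor durations: [5, 2, 4, 10]
ES = 5 + 2 + 4 + 10 = 21

21


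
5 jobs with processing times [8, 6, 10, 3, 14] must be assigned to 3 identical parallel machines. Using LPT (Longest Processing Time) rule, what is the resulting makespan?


Sort jobs in decreasing order (LPT): [14, 10, 8, 6, 3]
Assign each job to the least loaded machine:
  Machine 1: jobs [14], load = 14
  Machine 2: jobs [10, 3], load = 13
  Machine 3: jobs [8, 6], load = 14
Makespan = max load = 14

14


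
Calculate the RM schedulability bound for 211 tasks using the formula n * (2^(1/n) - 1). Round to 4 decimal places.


Compute 2^(1/211) = 1.0032904594
Subtract 1: 1.0032904594 - 1 = 0.0032904594
Multiply by n: 211 * 0.0032904594 = 0.6942869334
Round to 4 dp: 0.6943

0.6943


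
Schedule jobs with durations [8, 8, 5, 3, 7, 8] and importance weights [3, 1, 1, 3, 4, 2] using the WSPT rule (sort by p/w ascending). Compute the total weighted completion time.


Compute p/w ratios and sort ascending (WSPT): [(3, 3), (7, 4), (8, 3), (8, 2), (5, 1), (8, 1)]
Compute weighted completion times:
  Job (p=3,w=3): C=3, w*C=3*3=9
  Job (p=7,w=4): C=10, w*C=4*10=40
  Job (p=8,w=3): C=18, w*C=3*18=54
  Job (p=8,w=2): C=26, w*C=2*26=52
  Job (p=5,w=1): C=31, w*C=1*31=31
  Job (p=8,w=1): C=39, w*C=1*39=39
Total weighted completion time = 225

225


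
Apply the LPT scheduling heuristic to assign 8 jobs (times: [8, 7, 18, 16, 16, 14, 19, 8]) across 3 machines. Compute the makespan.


Sort jobs in decreasing order (LPT): [19, 18, 16, 16, 14, 8, 8, 7]
Assign each job to the least loaded machine:
  Machine 1: jobs [19, 8, 8], load = 35
  Machine 2: jobs [18, 14, 7], load = 39
  Machine 3: jobs [16, 16], load = 32
Makespan = max load = 39

39


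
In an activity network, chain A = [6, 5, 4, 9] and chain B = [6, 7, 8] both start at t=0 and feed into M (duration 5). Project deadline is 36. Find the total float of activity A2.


Forward pass: ES(A2) = sum of predecessors on chain A = 6
EF = ES + duration = 6 + 5 = 11
Backward pass: LF(M) = deadline = 36; LS(M) = 36 - 5 = 31
LF(A2) = LS(M) - sum(successors on chain A) = 31 - 13 = 18
LS = LF - duration = 18 - 5 = 13
Total float = LS - ES = 13 - 6 = 7

7


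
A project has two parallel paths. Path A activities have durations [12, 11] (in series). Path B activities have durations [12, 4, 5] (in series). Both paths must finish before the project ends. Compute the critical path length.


Path A total = 12 + 11 = 23
Path B total = 12 + 4 + 5 = 21
Critical path = longest path = max(23, 21) = 23

23


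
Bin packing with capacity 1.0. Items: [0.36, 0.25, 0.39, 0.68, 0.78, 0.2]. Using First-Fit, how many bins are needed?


Place items sequentially using First-Fit:
  Item 0.36 -> new Bin 1
  Item 0.25 -> Bin 1 (now 0.61)
  Item 0.39 -> Bin 1 (now 1.0)
  Item 0.68 -> new Bin 2
  Item 0.78 -> new Bin 3
  Item 0.2 -> Bin 2 (now 0.88)
Total bins used = 3

3


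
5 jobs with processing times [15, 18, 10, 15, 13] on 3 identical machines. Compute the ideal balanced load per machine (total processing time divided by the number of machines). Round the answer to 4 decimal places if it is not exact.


Total processing time = 15 + 18 + 10 + 15 + 13 = 71
Number of machines = 3
Ideal balanced load = 71 / 3 = 23.6667

23.6667


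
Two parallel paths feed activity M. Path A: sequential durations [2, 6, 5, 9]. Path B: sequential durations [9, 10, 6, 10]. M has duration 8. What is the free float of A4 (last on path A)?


ES(A4) = sum of predecessors on chain A = 13
EF(A4) = ES + duration = 13 + 9 = 22
Successor of A4 is M. ES(M) = max(sum(A), sum(B)) = max(22, 35) = 35
Free float = ES(successor) - EF(current) = 35 - 22 = 13

13


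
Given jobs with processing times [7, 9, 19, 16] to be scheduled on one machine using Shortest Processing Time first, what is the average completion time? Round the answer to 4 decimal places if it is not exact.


Sort jobs by processing time (SPT order): [7, 9, 16, 19]
Compute completion times sequentially:
  Job 1: processing = 7, completes at 7
  Job 2: processing = 9, completes at 16
  Job 3: processing = 16, completes at 32
  Job 4: processing = 19, completes at 51
Sum of completion times = 106
Average completion time = 106/4 = 26.5

26.5


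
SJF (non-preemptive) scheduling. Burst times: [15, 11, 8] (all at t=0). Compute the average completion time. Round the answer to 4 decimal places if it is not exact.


SJF order (ascending): [8, 11, 15]
Completion times:
  Job 1: burst=8, C=8
  Job 2: burst=11, C=19
  Job 3: burst=15, C=34
Average completion = 61/3 = 20.3333

20.3333


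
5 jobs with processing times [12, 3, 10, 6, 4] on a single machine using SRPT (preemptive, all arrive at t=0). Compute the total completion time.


Since all jobs arrive at t=0, SRPT equals SPT ordering.
SPT order: [3, 4, 6, 10, 12]
Completion times:
  Job 1: p=3, C=3
  Job 2: p=4, C=7
  Job 3: p=6, C=13
  Job 4: p=10, C=23
  Job 5: p=12, C=35
Total completion time = 3 + 7 + 13 + 23 + 35 = 81

81


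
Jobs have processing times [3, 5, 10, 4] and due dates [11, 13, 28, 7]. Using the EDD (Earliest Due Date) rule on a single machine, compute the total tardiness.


Sort by due date (EDD order): [(4, 7), (3, 11), (5, 13), (10, 28)]
Compute completion times and tardiness:
  Job 1: p=4, d=7, C=4, tardiness=max(0,4-7)=0
  Job 2: p=3, d=11, C=7, tardiness=max(0,7-11)=0
  Job 3: p=5, d=13, C=12, tardiness=max(0,12-13)=0
  Job 4: p=10, d=28, C=22, tardiness=max(0,22-28)=0
Total tardiness = 0

0


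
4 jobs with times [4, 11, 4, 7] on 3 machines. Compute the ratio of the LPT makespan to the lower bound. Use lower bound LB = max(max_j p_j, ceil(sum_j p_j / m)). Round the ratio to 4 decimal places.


LPT order: [11, 7, 4, 4]
Machine loads after assignment: [11, 7, 8]
LPT makespan = 11
Lower bound = max(max_job, ceil(total/3)) = max(11, 9) = 11
Ratio = 11 / 11 = 1.0

1.0


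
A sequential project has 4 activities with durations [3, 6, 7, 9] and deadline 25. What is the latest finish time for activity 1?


LF(activity 1) = deadline - sum of successor durations
Successors: activities 2 through 4 with durations [6, 7, 9]
Sum of successor durations = 22
LF = 25 - 22 = 3

3


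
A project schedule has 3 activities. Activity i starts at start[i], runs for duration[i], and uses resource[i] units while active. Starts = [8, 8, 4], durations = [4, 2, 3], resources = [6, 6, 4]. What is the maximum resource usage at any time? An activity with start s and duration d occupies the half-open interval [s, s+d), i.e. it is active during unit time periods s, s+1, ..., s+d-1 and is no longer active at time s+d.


Each activity i is active on [start_i, start_i + duration_i).
Compute total resource usage per time slot:
  t=0: active resources = [], total = 0
  t=1: active resources = [], total = 0
  t=2: active resources = [], total = 0
  t=3: active resources = [], total = 0
  t=4: active resources = [4], total = 4
  t=5: active resources = [4], total = 4
  t=6: active resources = [4], total = 4
  t=7: active resources = [], total = 0
  t=8: active resources = [6, 6], total = 12
  t=9: active resources = [6, 6], total = 12
  t=10: active resources = [6], total = 6
  t=11: active resources = [6], total = 6
Peak resource demand = 12

12


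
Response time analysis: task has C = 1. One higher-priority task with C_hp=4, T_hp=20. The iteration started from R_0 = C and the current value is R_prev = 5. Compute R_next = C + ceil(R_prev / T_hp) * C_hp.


R_next = C + ceil(R_prev / T_hp) * C_hp
ceil(5 / 20) = ceil(0.25) = 1
Interference = 1 * 4 = 4
R_next = 1 + 4 = 5
R_next = R_prev, so the iteration has converged (response time = 5).

5


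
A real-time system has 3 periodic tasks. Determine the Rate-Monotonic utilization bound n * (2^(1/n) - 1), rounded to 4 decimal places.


Compute 2^(1/3) = 1.2599210499
Subtract 1: 1.2599210499 - 1 = 0.2599210499
Multiply by n: 3 * 0.2599210499 = 0.7797631497
Round to 4 dp: 0.7798

0.7798


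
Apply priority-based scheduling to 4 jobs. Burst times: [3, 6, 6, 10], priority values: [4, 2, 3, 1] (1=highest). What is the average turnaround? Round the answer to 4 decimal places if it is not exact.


Sort by priority (ascending = highest first):
Order: [(1, 10), (2, 6), (3, 6), (4, 3)]
Completion times:
  Priority 1, burst=10, C=10
  Priority 2, burst=6, C=16
  Priority 3, burst=6, C=22
  Priority 4, burst=3, C=25
Average turnaround = 73/4 = 18.25

18.25


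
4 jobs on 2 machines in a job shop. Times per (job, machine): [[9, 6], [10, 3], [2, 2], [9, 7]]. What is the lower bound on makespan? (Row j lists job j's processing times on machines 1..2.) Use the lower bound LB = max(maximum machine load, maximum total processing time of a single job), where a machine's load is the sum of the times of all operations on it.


Machine loads:
  Machine 1: 9 + 10 + 2 + 9 = 30
  Machine 2: 6 + 3 + 2 + 7 = 18
Max machine load = 30
Job totals:
  Job 1: 15
  Job 2: 13
  Job 3: 4
  Job 4: 16
Max job total = 16
Lower bound = max(30, 16) = 30

30


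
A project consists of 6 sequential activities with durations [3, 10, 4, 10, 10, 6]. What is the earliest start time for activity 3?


Activity 3 starts after activities 1 through 2 complete.
Predecessor durations: [3, 10]
ES = 3 + 10 = 13

13


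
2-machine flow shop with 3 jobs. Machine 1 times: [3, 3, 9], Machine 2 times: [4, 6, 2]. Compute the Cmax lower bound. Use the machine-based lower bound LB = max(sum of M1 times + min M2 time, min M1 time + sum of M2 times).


LB1 = sum(M1 times) + min(M2 times) = 15 + 2 = 17
LB2 = min(M1 times) + sum(M2 times) = 3 + 12 = 15
Lower bound = max(LB1, LB2) = max(17, 15) = 17

17


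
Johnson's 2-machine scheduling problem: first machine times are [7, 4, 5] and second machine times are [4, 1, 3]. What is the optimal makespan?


Apply Johnson's rule:
  Group 1 (a <= b): []
  Group 2 (a > b): [(1, 7, 4), (3, 5, 3), (2, 4, 1)]
Optimal job order: [1, 3, 2]
Schedule:
  Job 1: M1 done at 7, M2 done at 11
  Job 3: M1 done at 12, M2 done at 15
  Job 2: M1 done at 16, M2 done at 17
Makespan = 17

17


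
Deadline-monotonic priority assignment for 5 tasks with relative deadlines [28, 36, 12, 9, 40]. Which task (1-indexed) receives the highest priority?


Sort tasks by relative deadline (ascending):
  Task 4: deadline = 9
  Task 3: deadline = 12
  Task 1: deadline = 28
  Task 2: deadline = 36
  Task 5: deadline = 40
Priority order (highest first): [4, 3, 1, 2, 5]
Highest priority task = 4

4


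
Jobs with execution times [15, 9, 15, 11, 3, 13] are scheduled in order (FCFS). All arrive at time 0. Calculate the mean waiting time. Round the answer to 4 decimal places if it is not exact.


FCFS order (as given): [15, 9, 15, 11, 3, 13]
Waiting times:
  Job 1: wait = 0
  Job 2: wait = 15
  Job 3: wait = 24
  Job 4: wait = 39
  Job 5: wait = 50
  Job 6: wait = 53
Sum of waiting times = 181
Average waiting time = 181/6 = 30.1667

30.1667


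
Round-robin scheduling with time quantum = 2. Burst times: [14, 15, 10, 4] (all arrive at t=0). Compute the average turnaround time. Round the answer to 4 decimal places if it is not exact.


Time quantum = 2
Execution trace:
  J1 runs 2 units, time = 2
  J2 runs 2 units, time = 4
  J3 runs 2 units, time = 6
  J4 runs 2 units, time = 8
  J1 runs 2 units, time = 10
  J2 runs 2 units, time = 12
  J3 runs 2 units, time = 14
  J4 runs 2 units, time = 16
  J1 runs 2 units, time = 18
  J2 runs 2 units, time = 20
  J3 runs 2 units, time = 22
  J1 runs 2 units, time = 24
  J2 runs 2 units, time = 26
  J3 runs 2 units, time = 28
  J1 runs 2 units, time = 30
  J2 runs 2 units, time = 32
  J3 runs 2 units, time = 34
  J1 runs 2 units, time = 36
  J2 runs 2 units, time = 38
  J1 runs 2 units, time = 40
  J2 runs 2 units, time = 42
  J2 runs 1 units, time = 43
Finish times: [40, 43, 34, 16]
Average turnaround = 133/4 = 33.25

33.25


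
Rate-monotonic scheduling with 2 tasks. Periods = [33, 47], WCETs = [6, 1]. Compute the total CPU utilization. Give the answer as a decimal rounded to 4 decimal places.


Compute individual utilizations (exact fractions):
  Task 1: C/T = 6/33 = 2/11 (approx. 0.1818)
  Task 2: C/T = 1/47 (approx. 0.0213)
Total utilization U = 2/11 + 1/47 = 105/517
Rounded to 4 decimal places: U = 0.2031
RM (Liu & Layland) bound for 2 tasks = 0.828427; compare with U = 105/517 (approx. 0.203095)
U <= bound, so schedulable by RM sufficient condition.

0.2031


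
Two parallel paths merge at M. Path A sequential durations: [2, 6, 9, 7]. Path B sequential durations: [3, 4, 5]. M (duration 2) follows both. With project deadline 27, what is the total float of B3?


Forward pass: ES(B3) = sum of predecessors on chain B = 7
EF = ES + duration = 7 + 5 = 12
Backward pass: LF(M) = deadline = 27; LS(M) = 27 - 2 = 25
LF(B3) = LS(M) - sum(successors on chain B) = 25 - 0 = 25
LS = LF - duration = 25 - 5 = 20
Total float = LS - ES = 20 - 7 = 13

13


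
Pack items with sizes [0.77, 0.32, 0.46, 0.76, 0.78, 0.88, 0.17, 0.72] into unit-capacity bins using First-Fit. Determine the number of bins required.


Place items sequentially using First-Fit:
  Item 0.77 -> new Bin 1
  Item 0.32 -> new Bin 2
  Item 0.46 -> Bin 2 (now 0.78)
  Item 0.76 -> new Bin 3
  Item 0.78 -> new Bin 4
  Item 0.88 -> new Bin 5
  Item 0.17 -> Bin 1 (now 0.94)
  Item 0.72 -> new Bin 6
Total bins used = 6

6


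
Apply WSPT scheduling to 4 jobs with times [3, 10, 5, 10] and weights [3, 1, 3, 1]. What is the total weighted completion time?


Compute p/w ratios and sort ascending (WSPT): [(3, 3), (5, 3), (10, 1), (10, 1)]
Compute weighted completion times:
  Job (p=3,w=3): C=3, w*C=3*3=9
  Job (p=5,w=3): C=8, w*C=3*8=24
  Job (p=10,w=1): C=18, w*C=1*18=18
  Job (p=10,w=1): C=28, w*C=1*28=28
Total weighted completion time = 79

79


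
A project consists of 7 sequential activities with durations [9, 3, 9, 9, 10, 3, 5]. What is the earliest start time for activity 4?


Activity 4 starts after activities 1 through 3 complete.
Predecessor durations: [9, 3, 9]
ES = 9 + 3 + 9 = 21

21


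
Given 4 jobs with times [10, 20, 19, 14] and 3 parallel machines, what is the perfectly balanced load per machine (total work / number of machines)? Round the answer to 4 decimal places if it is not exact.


Total processing time = 10 + 20 + 19 + 14 = 63
Number of machines = 3
Ideal balanced load = 63 / 3 = 21.0

21.0


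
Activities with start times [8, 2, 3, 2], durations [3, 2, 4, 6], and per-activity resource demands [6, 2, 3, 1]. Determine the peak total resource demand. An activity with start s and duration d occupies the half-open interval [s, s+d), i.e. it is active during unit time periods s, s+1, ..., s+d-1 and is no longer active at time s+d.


Each activity i is active on [start_i, start_i + duration_i).
Compute total resource usage per time slot:
  t=0: active resources = [], total = 0
  t=1: active resources = [], total = 0
  t=2: active resources = [2, 1], total = 3
  t=3: active resources = [2, 3, 1], total = 6
  t=4: active resources = [3, 1], total = 4
  t=5: active resources = [3, 1], total = 4
  t=6: active resources = [3, 1], total = 4
  t=7: active resources = [1], total = 1
  t=8: active resources = [6], total = 6
  t=9: active resources = [6], total = 6
  t=10: active resources = [6], total = 6
Peak resource demand = 6

6


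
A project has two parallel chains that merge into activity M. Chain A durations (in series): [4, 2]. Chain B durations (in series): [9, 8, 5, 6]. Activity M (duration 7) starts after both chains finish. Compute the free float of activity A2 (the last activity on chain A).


ES(A2) = sum of predecessors on chain A = 4
EF(A2) = ES + duration = 4 + 2 = 6
Successor of A2 is M. ES(M) = max(sum(A), sum(B)) = max(6, 28) = 28
Free float = ES(successor) - EF(current) = 28 - 6 = 22

22


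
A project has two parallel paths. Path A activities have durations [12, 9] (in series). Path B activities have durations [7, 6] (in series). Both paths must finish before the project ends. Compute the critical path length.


Path A total = 12 + 9 = 21
Path B total = 7 + 6 = 13
Critical path = longest path = max(21, 13) = 21

21


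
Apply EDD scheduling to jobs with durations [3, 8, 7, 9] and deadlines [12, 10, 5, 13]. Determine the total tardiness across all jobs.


Sort by due date (EDD order): [(7, 5), (8, 10), (3, 12), (9, 13)]
Compute completion times and tardiness:
  Job 1: p=7, d=5, C=7, tardiness=max(0,7-5)=2
  Job 2: p=8, d=10, C=15, tardiness=max(0,15-10)=5
  Job 3: p=3, d=12, C=18, tardiness=max(0,18-12)=6
  Job 4: p=9, d=13, C=27, tardiness=max(0,27-13)=14
Total tardiness = 27

27


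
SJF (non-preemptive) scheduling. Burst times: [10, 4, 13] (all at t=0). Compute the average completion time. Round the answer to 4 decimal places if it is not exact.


SJF order (ascending): [4, 10, 13]
Completion times:
  Job 1: burst=4, C=4
  Job 2: burst=10, C=14
  Job 3: burst=13, C=27
Average completion = 45/3 = 15.0

15.0


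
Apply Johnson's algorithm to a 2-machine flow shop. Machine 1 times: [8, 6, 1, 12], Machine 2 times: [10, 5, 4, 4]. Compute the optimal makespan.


Apply Johnson's rule:
  Group 1 (a <= b): [(3, 1, 4), (1, 8, 10)]
  Group 2 (a > b): [(2, 6, 5), (4, 12, 4)]
Optimal job order: [3, 1, 2, 4]
Schedule:
  Job 3: M1 done at 1, M2 done at 5
  Job 1: M1 done at 9, M2 done at 19
  Job 2: M1 done at 15, M2 done at 24
  Job 4: M1 done at 27, M2 done at 31
Makespan = 31

31


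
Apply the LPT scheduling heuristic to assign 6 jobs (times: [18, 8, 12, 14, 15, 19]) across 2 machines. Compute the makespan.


Sort jobs in decreasing order (LPT): [19, 18, 15, 14, 12, 8]
Assign each job to the least loaded machine:
  Machine 1: jobs [19, 14, 12], load = 45
  Machine 2: jobs [18, 15, 8], load = 41
Makespan = max load = 45

45


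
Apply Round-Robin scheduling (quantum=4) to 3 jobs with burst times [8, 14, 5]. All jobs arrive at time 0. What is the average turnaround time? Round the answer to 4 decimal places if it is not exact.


Time quantum = 4
Execution trace:
  J1 runs 4 units, time = 4
  J2 runs 4 units, time = 8
  J3 runs 4 units, time = 12
  J1 runs 4 units, time = 16
  J2 runs 4 units, time = 20
  J3 runs 1 units, time = 21
  J2 runs 4 units, time = 25
  J2 runs 2 units, time = 27
Finish times: [16, 27, 21]
Average turnaround = 64/3 = 21.3333

21.3333


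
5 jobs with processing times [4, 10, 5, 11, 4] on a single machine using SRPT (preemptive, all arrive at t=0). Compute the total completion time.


Since all jobs arrive at t=0, SRPT equals SPT ordering.
SPT order: [4, 4, 5, 10, 11]
Completion times:
  Job 1: p=4, C=4
  Job 2: p=4, C=8
  Job 3: p=5, C=13
  Job 4: p=10, C=23
  Job 5: p=11, C=34
Total completion time = 4 + 8 + 13 + 23 + 34 = 82

82


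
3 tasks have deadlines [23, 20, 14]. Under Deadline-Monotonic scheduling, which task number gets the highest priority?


Sort tasks by relative deadline (ascending):
  Task 3: deadline = 14
  Task 2: deadline = 20
  Task 1: deadline = 23
Priority order (highest first): [3, 2, 1]
Highest priority task = 3

3


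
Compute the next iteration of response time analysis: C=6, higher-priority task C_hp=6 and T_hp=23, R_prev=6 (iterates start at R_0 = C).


R_next = C + ceil(R_prev / T_hp) * C_hp
ceil(6 / 23) = ceil(0.2609) = 1
Interference = 1 * 6 = 6
R_next = 6 + 6 = 12

12


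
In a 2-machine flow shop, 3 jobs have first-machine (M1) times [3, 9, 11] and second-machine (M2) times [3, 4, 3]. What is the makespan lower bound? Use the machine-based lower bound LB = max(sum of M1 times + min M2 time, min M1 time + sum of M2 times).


LB1 = sum(M1 times) + min(M2 times) = 23 + 3 = 26
LB2 = min(M1 times) + sum(M2 times) = 3 + 10 = 13
Lower bound = max(LB1, LB2) = max(26, 13) = 26

26


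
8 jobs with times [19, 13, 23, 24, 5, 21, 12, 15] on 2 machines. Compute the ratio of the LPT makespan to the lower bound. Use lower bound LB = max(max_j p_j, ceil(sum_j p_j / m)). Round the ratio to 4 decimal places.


LPT order: [24, 23, 21, 19, 15, 13, 12, 5]
Machine loads after assignment: [63, 69]
LPT makespan = 69
Lower bound = max(max_job, ceil(total/2)) = max(24, 66) = 66
Ratio = 69 / 66 = 1.0455

1.0455


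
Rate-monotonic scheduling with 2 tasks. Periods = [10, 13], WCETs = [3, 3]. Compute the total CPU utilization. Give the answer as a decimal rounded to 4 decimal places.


Compute individual utilizations (exact fractions):
  Task 1: C/T = 3/10 (approx. 0.3)
  Task 2: C/T = 3/13 (approx. 0.2308)
Total utilization U = 3/10 + 3/13 = 69/130
Rounded to 4 decimal places: U = 0.5308
RM (Liu & Layland) bound for 2 tasks = 0.828427; compare with U = 69/130 (approx. 0.530769)
U <= bound, so schedulable by RM sufficient condition.

0.5308


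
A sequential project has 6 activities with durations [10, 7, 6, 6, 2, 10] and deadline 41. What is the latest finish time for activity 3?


LF(activity 3) = deadline - sum of successor durations
Successors: activities 4 through 6 with durations [6, 2, 10]
Sum of successor durations = 18
LF = 41 - 18 = 23

23


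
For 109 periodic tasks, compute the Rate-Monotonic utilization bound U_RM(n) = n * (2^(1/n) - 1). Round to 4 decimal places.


Compute 2^(1/109) = 1.0063794108
Subtract 1: 1.0063794108 - 1 = 0.0063794108
Multiply by n: 109 * 0.0063794108 = 0.6953557772
Round to 4 dp: 0.6954

0.6954


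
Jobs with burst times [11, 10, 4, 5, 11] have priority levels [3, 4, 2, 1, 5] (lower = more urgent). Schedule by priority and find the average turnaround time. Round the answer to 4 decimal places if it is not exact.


Sort by priority (ascending = highest first):
Order: [(1, 5), (2, 4), (3, 11), (4, 10), (5, 11)]
Completion times:
  Priority 1, burst=5, C=5
  Priority 2, burst=4, C=9
  Priority 3, burst=11, C=20
  Priority 4, burst=10, C=30
  Priority 5, burst=11, C=41
Average turnaround = 105/5 = 21.0

21.0


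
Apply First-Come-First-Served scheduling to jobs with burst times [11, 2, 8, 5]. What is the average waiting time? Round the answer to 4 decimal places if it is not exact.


FCFS order (as given): [11, 2, 8, 5]
Waiting times:
  Job 1: wait = 0
  Job 2: wait = 11
  Job 3: wait = 13
  Job 4: wait = 21
Sum of waiting times = 45
Average waiting time = 45/4 = 11.25

11.25


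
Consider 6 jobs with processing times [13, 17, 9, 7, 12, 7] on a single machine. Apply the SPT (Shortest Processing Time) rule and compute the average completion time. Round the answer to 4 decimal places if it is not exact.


Sort jobs by processing time (SPT order): [7, 7, 9, 12, 13, 17]
Compute completion times sequentially:
  Job 1: processing = 7, completes at 7
  Job 2: processing = 7, completes at 14
  Job 3: processing = 9, completes at 23
  Job 4: processing = 12, completes at 35
  Job 5: processing = 13, completes at 48
  Job 6: processing = 17, completes at 65
Sum of completion times = 192
Average completion time = 192/6 = 32.0

32.0


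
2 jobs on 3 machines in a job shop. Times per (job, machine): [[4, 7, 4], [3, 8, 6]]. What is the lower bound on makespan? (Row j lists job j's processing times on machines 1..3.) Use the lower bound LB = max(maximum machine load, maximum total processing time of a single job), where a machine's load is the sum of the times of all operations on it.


Machine loads:
  Machine 1: 4 + 3 = 7
  Machine 2: 7 + 8 = 15
  Machine 3: 4 + 6 = 10
Max machine load = 15
Job totals:
  Job 1: 15
  Job 2: 17
Max job total = 17
Lower bound = max(15, 17) = 17

17


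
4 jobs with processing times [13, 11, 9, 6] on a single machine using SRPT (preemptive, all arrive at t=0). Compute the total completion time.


Since all jobs arrive at t=0, SRPT equals SPT ordering.
SPT order: [6, 9, 11, 13]
Completion times:
  Job 1: p=6, C=6
  Job 2: p=9, C=15
  Job 3: p=11, C=26
  Job 4: p=13, C=39
Total completion time = 6 + 15 + 26 + 39 = 86

86


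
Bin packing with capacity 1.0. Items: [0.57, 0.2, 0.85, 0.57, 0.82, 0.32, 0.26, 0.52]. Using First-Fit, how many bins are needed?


Place items sequentially using First-Fit:
  Item 0.57 -> new Bin 1
  Item 0.2 -> Bin 1 (now 0.77)
  Item 0.85 -> new Bin 2
  Item 0.57 -> new Bin 3
  Item 0.82 -> new Bin 4
  Item 0.32 -> Bin 3 (now 0.89)
  Item 0.26 -> new Bin 5
  Item 0.52 -> Bin 5 (now 0.78)
Total bins used = 5

5


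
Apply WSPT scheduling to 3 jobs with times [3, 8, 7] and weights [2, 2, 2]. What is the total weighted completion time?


Compute p/w ratios and sort ascending (WSPT): [(3, 2), (7, 2), (8, 2)]
Compute weighted completion times:
  Job (p=3,w=2): C=3, w*C=2*3=6
  Job (p=7,w=2): C=10, w*C=2*10=20
  Job (p=8,w=2): C=18, w*C=2*18=36
Total weighted completion time = 62

62


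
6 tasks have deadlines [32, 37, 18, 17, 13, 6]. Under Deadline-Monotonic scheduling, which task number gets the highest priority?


Sort tasks by relative deadline (ascending):
  Task 6: deadline = 6
  Task 5: deadline = 13
  Task 4: deadline = 17
  Task 3: deadline = 18
  Task 1: deadline = 32
  Task 2: deadline = 37
Priority order (highest first): [6, 5, 4, 3, 1, 2]
Highest priority task = 6

6


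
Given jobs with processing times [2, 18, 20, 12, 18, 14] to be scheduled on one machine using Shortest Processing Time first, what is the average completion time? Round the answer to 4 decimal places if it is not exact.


Sort jobs by processing time (SPT order): [2, 12, 14, 18, 18, 20]
Compute completion times sequentially:
  Job 1: processing = 2, completes at 2
  Job 2: processing = 12, completes at 14
  Job 3: processing = 14, completes at 28
  Job 4: processing = 18, completes at 46
  Job 5: processing = 18, completes at 64
  Job 6: processing = 20, completes at 84
Sum of completion times = 238
Average completion time = 238/6 = 39.6667

39.6667


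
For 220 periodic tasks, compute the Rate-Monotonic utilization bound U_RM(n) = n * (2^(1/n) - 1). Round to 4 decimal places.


Compute 2^(1/220) = 1.0031556376
Subtract 1: 1.0031556376 - 1 = 0.0031556376
Multiply by n: 220 * 0.0031556376 = 0.6942402720
Round to 4 dp: 0.6942

0.6942


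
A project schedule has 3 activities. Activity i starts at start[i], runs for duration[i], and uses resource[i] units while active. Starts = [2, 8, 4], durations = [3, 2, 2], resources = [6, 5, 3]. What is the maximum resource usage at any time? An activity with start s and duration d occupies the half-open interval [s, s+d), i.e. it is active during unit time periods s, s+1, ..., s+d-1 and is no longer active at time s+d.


Each activity i is active on [start_i, start_i + duration_i).
Compute total resource usage per time slot:
  t=0: active resources = [], total = 0
  t=1: active resources = [], total = 0
  t=2: active resources = [6], total = 6
  t=3: active resources = [6], total = 6
  t=4: active resources = [6, 3], total = 9
  t=5: active resources = [3], total = 3
  t=6: active resources = [], total = 0
  t=7: active resources = [], total = 0
  t=8: active resources = [5], total = 5
  t=9: active resources = [5], total = 5
Peak resource demand = 9

9


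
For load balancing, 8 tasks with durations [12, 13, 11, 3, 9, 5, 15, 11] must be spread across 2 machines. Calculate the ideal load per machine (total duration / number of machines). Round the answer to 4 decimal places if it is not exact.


Total processing time = 12 + 13 + 11 + 3 + 9 + 5 + 15 + 11 = 79
Number of machines = 2
Ideal balanced load = 79 / 2 = 39.5

39.5


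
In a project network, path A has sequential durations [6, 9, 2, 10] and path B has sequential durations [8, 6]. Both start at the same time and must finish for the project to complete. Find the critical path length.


Path A total = 6 + 9 + 2 + 10 = 27
Path B total = 8 + 6 = 14
Critical path = longest path = max(27, 14) = 27

27


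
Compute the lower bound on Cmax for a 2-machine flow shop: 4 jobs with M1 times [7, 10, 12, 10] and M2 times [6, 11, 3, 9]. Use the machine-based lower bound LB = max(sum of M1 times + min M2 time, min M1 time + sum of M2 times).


LB1 = sum(M1 times) + min(M2 times) = 39 + 3 = 42
LB2 = min(M1 times) + sum(M2 times) = 7 + 29 = 36
Lower bound = max(LB1, LB2) = max(42, 36) = 42

42


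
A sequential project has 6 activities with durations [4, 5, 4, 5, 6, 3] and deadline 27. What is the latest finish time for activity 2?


LF(activity 2) = deadline - sum of successor durations
Successors: activities 3 through 6 with durations [4, 5, 6, 3]
Sum of successor durations = 18
LF = 27 - 18 = 9

9


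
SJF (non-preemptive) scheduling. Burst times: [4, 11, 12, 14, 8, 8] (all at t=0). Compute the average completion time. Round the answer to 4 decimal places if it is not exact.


SJF order (ascending): [4, 8, 8, 11, 12, 14]
Completion times:
  Job 1: burst=4, C=4
  Job 2: burst=8, C=12
  Job 3: burst=8, C=20
  Job 4: burst=11, C=31
  Job 5: burst=12, C=43
  Job 6: burst=14, C=57
Average completion = 167/6 = 27.8333

27.8333


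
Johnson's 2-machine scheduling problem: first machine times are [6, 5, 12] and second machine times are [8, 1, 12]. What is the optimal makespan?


Apply Johnson's rule:
  Group 1 (a <= b): [(1, 6, 8), (3, 12, 12)]
  Group 2 (a > b): [(2, 5, 1)]
Optimal job order: [1, 3, 2]
Schedule:
  Job 1: M1 done at 6, M2 done at 14
  Job 3: M1 done at 18, M2 done at 30
  Job 2: M1 done at 23, M2 done at 31
Makespan = 31

31


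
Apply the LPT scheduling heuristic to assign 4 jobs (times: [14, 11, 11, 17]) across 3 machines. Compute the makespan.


Sort jobs in decreasing order (LPT): [17, 14, 11, 11]
Assign each job to the least loaded machine:
  Machine 1: jobs [17], load = 17
  Machine 2: jobs [14], load = 14
  Machine 3: jobs [11, 11], load = 22
Makespan = max load = 22

22


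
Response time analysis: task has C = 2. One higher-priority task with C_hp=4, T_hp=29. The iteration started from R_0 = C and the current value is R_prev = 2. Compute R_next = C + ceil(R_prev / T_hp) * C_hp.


R_next = C + ceil(R_prev / T_hp) * C_hp
ceil(2 / 29) = ceil(0.069) = 1
Interference = 1 * 4 = 4
R_next = 2 + 4 = 6

6


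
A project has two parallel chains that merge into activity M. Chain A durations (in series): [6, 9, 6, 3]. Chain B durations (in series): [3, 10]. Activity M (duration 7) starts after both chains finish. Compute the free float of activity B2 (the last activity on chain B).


ES(B2) = sum of predecessors on chain B = 3
EF(B2) = ES + duration = 3 + 10 = 13
Successor of B2 is M. ES(M) = max(sum(A), sum(B)) = max(24, 13) = 24
Free float = ES(successor) - EF(current) = 24 - 13 = 11

11


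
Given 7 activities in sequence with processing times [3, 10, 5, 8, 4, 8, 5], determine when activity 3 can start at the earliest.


Activity 3 starts after activities 1 through 2 complete.
Predecessor durations: [3, 10]
ES = 3 + 10 = 13

13


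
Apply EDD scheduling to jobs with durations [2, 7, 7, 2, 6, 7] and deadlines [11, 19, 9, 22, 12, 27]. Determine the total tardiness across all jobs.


Sort by due date (EDD order): [(7, 9), (2, 11), (6, 12), (7, 19), (2, 22), (7, 27)]
Compute completion times and tardiness:
  Job 1: p=7, d=9, C=7, tardiness=max(0,7-9)=0
  Job 2: p=2, d=11, C=9, tardiness=max(0,9-11)=0
  Job 3: p=6, d=12, C=15, tardiness=max(0,15-12)=3
  Job 4: p=7, d=19, C=22, tardiness=max(0,22-19)=3
  Job 5: p=2, d=22, C=24, tardiness=max(0,24-22)=2
  Job 6: p=7, d=27, C=31, tardiness=max(0,31-27)=4
Total tardiness = 12

12


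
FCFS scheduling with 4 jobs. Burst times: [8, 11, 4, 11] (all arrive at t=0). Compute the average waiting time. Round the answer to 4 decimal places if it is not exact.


FCFS order (as given): [8, 11, 4, 11]
Waiting times:
  Job 1: wait = 0
  Job 2: wait = 8
  Job 3: wait = 19
  Job 4: wait = 23
Sum of waiting times = 50
Average waiting time = 50/4 = 12.5

12.5


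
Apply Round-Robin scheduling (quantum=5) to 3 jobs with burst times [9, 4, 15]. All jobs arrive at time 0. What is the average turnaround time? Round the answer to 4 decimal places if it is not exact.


Time quantum = 5
Execution trace:
  J1 runs 5 units, time = 5
  J2 runs 4 units, time = 9
  J3 runs 5 units, time = 14
  J1 runs 4 units, time = 18
  J3 runs 5 units, time = 23
  J3 runs 5 units, time = 28
Finish times: [18, 9, 28]
Average turnaround = 55/3 = 18.3333

18.3333


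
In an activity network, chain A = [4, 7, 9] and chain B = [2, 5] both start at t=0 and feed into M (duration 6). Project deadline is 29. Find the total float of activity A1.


Forward pass: ES(A1) = sum of predecessors on chain A = 0
EF = ES + duration = 0 + 4 = 4
Backward pass: LF(M) = deadline = 29; LS(M) = 29 - 6 = 23
LF(A1) = LS(M) - sum(successors on chain A) = 23 - 16 = 7
LS = LF - duration = 7 - 4 = 3
Total float = LS - ES = 3 - 0 = 3

3


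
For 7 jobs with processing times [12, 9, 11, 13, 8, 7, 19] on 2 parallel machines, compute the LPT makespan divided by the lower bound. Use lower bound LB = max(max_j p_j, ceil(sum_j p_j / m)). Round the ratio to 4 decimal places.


LPT order: [19, 13, 12, 11, 9, 8, 7]
Machine loads after assignment: [38, 41]
LPT makespan = 41
Lower bound = max(max_job, ceil(total/2)) = max(19, 40) = 40
Ratio = 41 / 40 = 1.025

1.025


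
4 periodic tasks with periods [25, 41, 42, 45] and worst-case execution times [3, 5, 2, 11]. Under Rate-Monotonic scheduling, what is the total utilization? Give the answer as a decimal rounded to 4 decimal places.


Compute individual utilizations (exact fractions):
  Task 1: C/T = 3/25 (approx. 0.12)
  Task 2: C/T = 5/41 (approx. 0.122)
  Task 3: C/T = 2/42 = 1/21 (approx. 0.0476)
  Task 4: C/T = 11/45 (approx. 0.2444)
Total utilization U = 3/25 + 5/41 + 1/21 + 11/45 = 34484/64575
Rounded to 4 decimal places: U = 0.5340
RM (Liu & Layland) bound for 4 tasks = 0.756828; compare with U = 34484/64575 (approx. 0.534015)
U <= bound, so schedulable by RM sufficient condition.

0.5340


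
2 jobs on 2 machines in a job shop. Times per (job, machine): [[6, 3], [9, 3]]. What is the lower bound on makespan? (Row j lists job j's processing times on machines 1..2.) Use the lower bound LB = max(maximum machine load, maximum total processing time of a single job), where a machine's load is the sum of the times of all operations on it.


Machine loads:
  Machine 1: 6 + 9 = 15
  Machine 2: 3 + 3 = 6
Max machine load = 15
Job totals:
  Job 1: 9
  Job 2: 12
Max job total = 12
Lower bound = max(15, 12) = 15

15


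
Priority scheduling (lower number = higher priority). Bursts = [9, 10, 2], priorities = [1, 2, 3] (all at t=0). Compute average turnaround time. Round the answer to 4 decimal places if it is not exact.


Sort by priority (ascending = highest first):
Order: [(1, 9), (2, 10), (3, 2)]
Completion times:
  Priority 1, burst=9, C=9
  Priority 2, burst=10, C=19
  Priority 3, burst=2, C=21
Average turnaround = 49/3 = 16.3333

16.3333


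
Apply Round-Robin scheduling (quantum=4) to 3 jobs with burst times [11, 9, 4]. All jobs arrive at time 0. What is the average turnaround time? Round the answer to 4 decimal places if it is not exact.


Time quantum = 4
Execution trace:
  J1 runs 4 units, time = 4
  J2 runs 4 units, time = 8
  J3 runs 4 units, time = 12
  J1 runs 4 units, time = 16
  J2 runs 4 units, time = 20
  J1 runs 3 units, time = 23
  J2 runs 1 units, time = 24
Finish times: [23, 24, 12]
Average turnaround = 59/3 = 19.6667

19.6667


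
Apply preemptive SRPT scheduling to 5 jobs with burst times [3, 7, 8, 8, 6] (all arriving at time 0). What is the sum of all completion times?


Since all jobs arrive at t=0, SRPT equals SPT ordering.
SPT order: [3, 6, 7, 8, 8]
Completion times:
  Job 1: p=3, C=3
  Job 2: p=6, C=9
  Job 3: p=7, C=16
  Job 4: p=8, C=24
  Job 5: p=8, C=32
Total completion time = 3 + 9 + 16 + 24 + 32 = 84

84


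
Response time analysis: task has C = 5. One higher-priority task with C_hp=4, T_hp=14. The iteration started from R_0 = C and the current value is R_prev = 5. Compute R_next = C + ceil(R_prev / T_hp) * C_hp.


R_next = C + ceil(R_prev / T_hp) * C_hp
ceil(5 / 14) = ceil(0.3571) = 1
Interference = 1 * 4 = 4
R_next = 5 + 4 = 9

9


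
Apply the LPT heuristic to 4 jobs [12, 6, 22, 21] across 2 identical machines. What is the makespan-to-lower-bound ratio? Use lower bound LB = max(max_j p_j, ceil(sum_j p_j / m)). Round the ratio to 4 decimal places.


LPT order: [22, 21, 12, 6]
Machine loads after assignment: [28, 33]
LPT makespan = 33
Lower bound = max(max_job, ceil(total/2)) = max(22, 31) = 31
Ratio = 33 / 31 = 1.0645

1.0645
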